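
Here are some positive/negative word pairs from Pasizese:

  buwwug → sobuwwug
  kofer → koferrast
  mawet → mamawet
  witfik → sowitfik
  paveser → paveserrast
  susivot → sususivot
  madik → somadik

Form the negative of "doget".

dodoget

kofer and mawet both have last vowel 'e' yet inflect differently (koferrast, mamawet), so the last vowel is not what conditions the rule; the final letter is.
"doget" ends in -t. The stems ending in -t (susivot → sususivot, mawet → mamawet) repeat the first consonant+vowel as a prefix.
The other patterns: stems ending in -r double the final consonant and add -ast; stems ending in -g or -k add the prefix so-.
So doget → dodoget.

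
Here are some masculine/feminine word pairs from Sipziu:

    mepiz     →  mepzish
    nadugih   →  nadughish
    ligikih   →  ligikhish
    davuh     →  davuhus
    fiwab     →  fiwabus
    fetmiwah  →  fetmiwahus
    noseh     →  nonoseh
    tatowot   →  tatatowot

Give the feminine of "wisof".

wiwisof

"wisof" has last vowel 'o'. The one such stem in the data (tatowot → tatatowot) repeats the first consonant+vowel as a prefix (as does noseh), so the same rule applies.
So wisof → wiwisof.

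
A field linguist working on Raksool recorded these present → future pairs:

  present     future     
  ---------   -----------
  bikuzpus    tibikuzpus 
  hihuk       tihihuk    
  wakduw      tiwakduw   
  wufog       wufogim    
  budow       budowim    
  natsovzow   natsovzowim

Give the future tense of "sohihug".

tisohihug

"sohihug" has last vowel 'u'. The stems whose last vowel is 'u' (bikuzpus → tibikuzpus, hihuk → tihihuk, wakduw → tiwakduw) add the prefix ti-.
So sohihug → tisohihug.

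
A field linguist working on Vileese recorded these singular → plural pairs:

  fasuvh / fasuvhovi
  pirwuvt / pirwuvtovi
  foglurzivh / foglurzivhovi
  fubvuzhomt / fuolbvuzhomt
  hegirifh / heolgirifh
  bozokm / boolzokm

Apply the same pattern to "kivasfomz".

"kivasfomz" has second-to-last letter 'm'. The one such stem in the data (fubvuzhomt → fuolbvuzhomt) inserts -ol- after the first vowel (as do hegirifh, bozokm), so the same rule applies.
So kivasfomz → kiolvasfomz.

kiolvasfomz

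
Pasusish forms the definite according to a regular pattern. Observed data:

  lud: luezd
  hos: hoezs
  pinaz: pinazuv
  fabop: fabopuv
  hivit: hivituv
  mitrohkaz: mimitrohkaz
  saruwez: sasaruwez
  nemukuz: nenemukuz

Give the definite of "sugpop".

"sugpop" has 2 vowels. The stems with 2 vowels (pinaz → pinazuv, fabop → fabopuv, hivit → hivituv) add -uv.
So sugpop → sugpopuv.

sugpopuv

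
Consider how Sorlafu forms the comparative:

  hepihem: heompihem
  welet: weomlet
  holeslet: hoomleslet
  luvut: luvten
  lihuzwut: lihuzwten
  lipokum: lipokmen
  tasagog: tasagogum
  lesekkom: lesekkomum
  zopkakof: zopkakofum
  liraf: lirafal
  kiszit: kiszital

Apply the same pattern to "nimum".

welet and luvut both end in -t yet inflect differently (weomlet, luvten), so the final letter is not what conditions the rule; the last vowel is.
"nimum" has last vowel 'u'. The stems whose last vowel is 'u' (luvut → luvten, lihuzwut → lihuzwten, lipokum → lipokmen) delete the last vowel and add -en.
The other patterns: stems whose last vowel is 'e' insert -om- after the first vowel; stems whose last vowel is 'o' add -um; stems whose last vowel is 'a' or 'i' add -al.
So nimum → nimmen.

nimmen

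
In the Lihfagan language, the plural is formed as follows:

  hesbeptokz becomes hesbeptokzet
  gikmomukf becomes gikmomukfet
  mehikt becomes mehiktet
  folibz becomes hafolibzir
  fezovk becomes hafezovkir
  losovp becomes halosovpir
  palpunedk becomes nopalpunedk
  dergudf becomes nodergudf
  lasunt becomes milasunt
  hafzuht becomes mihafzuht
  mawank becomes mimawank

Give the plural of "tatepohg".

mitatepohg

"tatepohg" has second-to-last letter 'h'. The one such stem in the data (hafzuht → mihafzuht) adds the prefix mi-, so the same rule applies.
The other patterns: stems whose second-to-last letter is 'k' add -et; stems whose second-to-last letter is 'b' or 'v' add ha- … -ir around the stem; stems whose second-to-last letter is 'd' add the prefix no-.
So tatepohg → mitatepohg.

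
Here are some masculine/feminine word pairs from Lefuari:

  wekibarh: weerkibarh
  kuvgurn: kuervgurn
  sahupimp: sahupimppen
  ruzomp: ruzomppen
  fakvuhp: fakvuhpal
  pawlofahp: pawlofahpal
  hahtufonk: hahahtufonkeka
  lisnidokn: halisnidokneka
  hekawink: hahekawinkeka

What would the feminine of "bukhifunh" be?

sahupimp and fakvuhp both end in -p yet inflect differently (sahupimppen, fakvuhpal), so the final letter is not what conditions the rule; the second-to-last letter is.
"bukhifunh" has second-to-last letter 'n'. The stems whose second-to-last letter is 'n' (hahtufonk → hahahtufonkeka, hekawink → hahekawinkeka) add ha- … -eka around the stem.
The other patterns: stems whose second-to-last letter is 'r' insert -er- after the first vowel; stems whose second-to-last letter is 'm' double the final consonant and add -en; stems whose second-to-last letter is 'h' add -al.
So bukhifunh → habukhifunheka.

habukhifunheka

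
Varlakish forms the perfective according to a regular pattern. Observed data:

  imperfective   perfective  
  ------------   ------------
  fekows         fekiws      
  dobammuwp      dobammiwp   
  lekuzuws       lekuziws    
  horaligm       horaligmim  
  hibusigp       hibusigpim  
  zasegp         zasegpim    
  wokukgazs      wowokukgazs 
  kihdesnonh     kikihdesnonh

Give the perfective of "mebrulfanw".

"mebrulfanw" has second-to-last letter 'n'. The one such stem in the data (kihdesnonh → kikihdesnonh) repeats the first consonant+vowel as a prefix (as does wokukgazs), so the same rule applies.
So mebrulfanw → memebrulfanw.

memebrulfanw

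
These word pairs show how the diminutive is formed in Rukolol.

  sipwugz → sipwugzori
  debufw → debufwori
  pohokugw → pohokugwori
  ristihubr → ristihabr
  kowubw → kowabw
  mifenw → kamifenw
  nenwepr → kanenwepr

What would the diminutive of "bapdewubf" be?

bapdewabf

debufw and kowubw both end in -w yet inflect differently (debufwori, kowabw), so the final letter is not what conditions the rule; the second-to-last letter is.
"bapdewubf" has second-to-last letter 'b'. The stems whose second-to-last letter is 'b' (ristihubr → ristihabr, kowubw → kowabw) change the last vowel to 'a'.
The other patterns: stems whose second-to-last letter is 'f' or 'g' add -ori; stems whose second-to-last letter is 'n' or 'p' add the prefix ka-.
So bapdewubf → bapdewabf.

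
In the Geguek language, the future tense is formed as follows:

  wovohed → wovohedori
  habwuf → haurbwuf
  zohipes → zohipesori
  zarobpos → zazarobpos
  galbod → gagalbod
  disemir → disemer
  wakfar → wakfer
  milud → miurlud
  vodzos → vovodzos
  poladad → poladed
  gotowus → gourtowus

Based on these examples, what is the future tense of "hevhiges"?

"hevhiges" has last vowel 'e'. The stems whose last vowel is 'e' (zohipes → zohipesori, wovohed → wovohedori) add -ori.
So hevhiges → hevhigesori.

hevhigesori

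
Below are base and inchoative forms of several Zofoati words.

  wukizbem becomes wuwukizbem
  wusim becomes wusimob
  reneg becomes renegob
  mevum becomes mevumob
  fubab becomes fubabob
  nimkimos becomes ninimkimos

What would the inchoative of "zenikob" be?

zezenikob

mevum and wukizbem both end in -m yet inflect differently (mevumob, wuwukizbem), so the final letter is not what conditions the rule; the number of vowels is.
"zenikob" has 3 vowels. The stems with 3 vowels (wukizbem → wuwukizbem, nimkimos → ninimkimos) repeat the first consonant+vowel as a prefix.
So zenikob → zezenikob.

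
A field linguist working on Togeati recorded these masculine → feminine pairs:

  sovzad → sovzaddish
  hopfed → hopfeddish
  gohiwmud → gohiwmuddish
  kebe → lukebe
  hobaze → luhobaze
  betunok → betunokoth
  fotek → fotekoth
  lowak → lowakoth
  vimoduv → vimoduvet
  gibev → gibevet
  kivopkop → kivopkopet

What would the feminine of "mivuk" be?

mivukoth

hopfed and kebe both have last vowel 'e' yet inflect differently (hopfeddish, lukebe), so the last vowel is not what conditions the rule; the final letter is.
"mivuk" ends in -k. The stems ending in -k (betunok → betunokoth, fotek → fotekoth, lowak → lowakoth) add -oth.
So mivuk → mivukoth.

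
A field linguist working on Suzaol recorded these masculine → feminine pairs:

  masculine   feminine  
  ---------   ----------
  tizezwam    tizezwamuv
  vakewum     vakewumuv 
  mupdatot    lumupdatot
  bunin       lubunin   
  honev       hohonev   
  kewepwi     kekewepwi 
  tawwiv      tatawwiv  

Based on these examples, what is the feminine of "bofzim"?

bofzimuv

bunin and kewepwi both have last vowel 'i' yet inflect differently (lubunin, kekewepwi), so the last vowel is not what conditions the rule; the final letter is.
"bofzim" ends in -m. The stems ending in -m (tizezwam → tizezwamuv, vakewum → vakewumuv) add -uv.
The other patterns: stems ending in -n or -t add the prefix lu-; stems ending in -i or -v repeat the first consonant+vowel as a prefix.
So bofzim → bofzimuv.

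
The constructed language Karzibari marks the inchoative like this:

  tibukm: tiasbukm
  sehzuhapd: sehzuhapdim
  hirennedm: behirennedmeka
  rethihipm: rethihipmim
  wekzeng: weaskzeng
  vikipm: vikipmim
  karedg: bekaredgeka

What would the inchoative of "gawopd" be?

hirennedm and vikipm both end in -m yet inflect differently (behirennedmeka, vikipmim), so the final letter is not what conditions the rule; the second-to-last letter is.
"gawopd" has second-to-last letter 'p'. The stems whose second-to-last letter is 'p' (vikipm → vikipmim, rethihipm → rethihipmim, sehzuhapd → sehzuhapdim) add -im.
The other patterns: stems whose second-to-last letter is 'd' add be- … -eka around the stem; stems whose second-to-last letter is 'k' or 'n' insert -as- after the first vowel.
So gawopd → gawopdim.

gawopdim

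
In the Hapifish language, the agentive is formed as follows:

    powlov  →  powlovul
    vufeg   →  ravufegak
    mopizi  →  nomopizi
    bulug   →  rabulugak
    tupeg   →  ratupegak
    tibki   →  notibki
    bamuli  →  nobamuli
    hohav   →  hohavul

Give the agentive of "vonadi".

novonadi

"vonadi" ends in -i. The stems ending in -i (bamuli → nobamuli, tibki → notibki, mopizi → nomopizi) add the prefix no-.
The other patterns: stems ending in -g add ra- … -ak around the stem; stems ending in -v add -ul.
So vonadi → novonadi.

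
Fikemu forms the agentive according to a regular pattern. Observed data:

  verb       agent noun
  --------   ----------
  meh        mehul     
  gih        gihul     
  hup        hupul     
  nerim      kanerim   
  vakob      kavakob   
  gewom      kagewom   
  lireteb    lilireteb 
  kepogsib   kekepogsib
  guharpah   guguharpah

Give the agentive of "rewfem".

karewfem

vakob and lireteb both end in -b yet inflect differently (kavakob, lilireteb), so the final letter is not what conditions the rule; the number of vowels is.
"rewfem" has 2 vowels. The stems with 2 vowels (nerim → kanerim, vakob → kavakob, gewom → kagewom) add the prefix ka-.
The other patterns: stems with 1 vowel add -ul; stems with 3 vowels repeat the first consonant+vowel as a prefix.
So rewfem → karewfem.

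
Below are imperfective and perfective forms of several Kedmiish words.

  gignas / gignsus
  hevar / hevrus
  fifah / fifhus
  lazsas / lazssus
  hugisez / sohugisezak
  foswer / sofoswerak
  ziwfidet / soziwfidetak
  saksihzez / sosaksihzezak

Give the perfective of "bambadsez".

hevar and foswer both end in -r yet inflect differently (hevrus, sofoswerak), so the final letter is not what conditions the rule; the last vowel is.
"bambadsez" has last vowel 'e'. The stems whose last vowel is 'e' (hugisez → sohugisezak, foswer → sofoswerak, ziwfidet → soziwfidetak) add so- … -ak around the stem.
The other pattern: stems whose last vowel is 'a' delete the last vowel and add -us.
So bambadsez → sobambadsezak.

sobambadsezak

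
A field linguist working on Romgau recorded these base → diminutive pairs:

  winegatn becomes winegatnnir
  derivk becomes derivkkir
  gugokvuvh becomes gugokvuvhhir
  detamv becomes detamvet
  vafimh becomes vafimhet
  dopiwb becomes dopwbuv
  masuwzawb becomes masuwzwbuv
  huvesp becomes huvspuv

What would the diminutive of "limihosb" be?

gugokvuvh and vafimh both end in -h yet inflect differently (gugokvuvhhir, vafimhet), so the final letter is not what conditions the rule; the second-to-last letter is.
"limihosb" has second-to-last letter 's'. The one such stem in the data (huvesp → huvspuv) deletes the last vowel and adds -uv (as do dopiwb, masuwzawb), so the same rule applies.
The other patterns: stems whose second-to-last letter is 't' or 'v' double the final consonant and add -ir; stems whose second-to-last letter is 'm' add -et.
So limihosb → limihsbuv.

limihsbuv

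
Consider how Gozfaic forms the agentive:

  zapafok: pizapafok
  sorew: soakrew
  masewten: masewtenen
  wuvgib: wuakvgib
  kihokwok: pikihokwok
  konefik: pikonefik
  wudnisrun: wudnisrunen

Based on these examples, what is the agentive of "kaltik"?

pikaltik

konefik and wuvgib both have last vowel 'i' yet inflect differently (pikonefik, wuakvgib), so the last vowel is not what conditions the rule; the final letter is.
"kaltik" ends in -k. The stems ending in -k (zapafok → pizapafok, konefik → pikonefik, kihokwok → pikihokwok) add the prefix pi-.
So kaltik → pikaltik.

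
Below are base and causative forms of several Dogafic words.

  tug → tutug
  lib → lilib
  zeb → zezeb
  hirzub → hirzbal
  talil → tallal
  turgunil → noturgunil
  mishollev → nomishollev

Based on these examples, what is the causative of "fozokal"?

"fozokal" has 3 vowels. The stems with 3 vowels (turgunil → noturgunil, mishollev → nomishollev) add the prefix no-.
So fozokal → nofozokal.

nofozokal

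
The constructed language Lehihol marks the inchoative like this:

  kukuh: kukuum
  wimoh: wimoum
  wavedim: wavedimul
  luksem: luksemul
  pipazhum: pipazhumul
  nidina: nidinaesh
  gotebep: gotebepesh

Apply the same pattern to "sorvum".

sorvumul

"sorvum" ends in -m. The stems ending in -m (wavedim → wavedimul, luksem → luksemul, pipazhum → pipazhumul) add -ul.
The other patterns: stems ending in -h drop the final letter and add -um; stems ending in -a or -p add -esh.
So sorvum → sorvumul.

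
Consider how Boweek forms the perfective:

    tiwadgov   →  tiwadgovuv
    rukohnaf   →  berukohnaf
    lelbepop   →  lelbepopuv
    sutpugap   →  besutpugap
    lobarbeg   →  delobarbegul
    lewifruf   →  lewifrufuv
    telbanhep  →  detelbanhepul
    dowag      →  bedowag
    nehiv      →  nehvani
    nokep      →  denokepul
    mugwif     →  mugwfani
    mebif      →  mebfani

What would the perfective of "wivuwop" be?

wivuwopuv

"wivuwop" has last vowel 'o'. The stems whose last vowel is 'o' (tiwadgov → tiwadgovuv, lelbepop → lelbepopuv) add -uv.
So wivuwop → wivuwopuv.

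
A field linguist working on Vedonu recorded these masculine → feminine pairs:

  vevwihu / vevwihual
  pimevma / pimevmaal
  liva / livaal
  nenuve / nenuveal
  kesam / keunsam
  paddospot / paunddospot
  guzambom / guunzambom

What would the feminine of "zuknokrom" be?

zuunknokrom

"zuknokrom" ends in a consonant. The stems ending in a consonant (kesam → keunsam, paddospot → paunddospot, guzambom → guunzambom) insert -un- after the first vowel.
The other pattern: stems ending in a vowel add -al.
So zuknokrom → zuunknokrom.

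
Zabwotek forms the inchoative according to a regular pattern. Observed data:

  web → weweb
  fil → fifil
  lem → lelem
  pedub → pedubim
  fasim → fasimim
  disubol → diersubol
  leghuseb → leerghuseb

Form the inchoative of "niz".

niniz

"niz" has 1 vowel. The stems with 1 vowel (web → weweb, fil → fifil, lem → lelem) repeat the first consonant+vowel as a prefix.
The other patterns: stems with 2 vowels add -im; stems with 3 vowels insert -er- after the first vowel.
So niz → niniz.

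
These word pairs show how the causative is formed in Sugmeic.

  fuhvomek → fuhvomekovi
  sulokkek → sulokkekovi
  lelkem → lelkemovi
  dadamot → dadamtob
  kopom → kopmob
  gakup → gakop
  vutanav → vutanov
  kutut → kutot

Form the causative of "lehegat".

lehegot

lelkem and kopom both end in -m yet inflect differently (lelkemovi, kopmob), so the final letter is not what conditions the rule; the last vowel is.
"lehegat" has last vowel 'a'. The one such stem in the data (vutanav → vutanov) changes the last vowel to 'o' (as do gakup, kutut), so the same rule applies.
The other patterns: stems whose last vowel is 'e' add -ovi; stems whose last vowel is 'o' delete the last vowel and add -ob.
So lehegat → lehegot.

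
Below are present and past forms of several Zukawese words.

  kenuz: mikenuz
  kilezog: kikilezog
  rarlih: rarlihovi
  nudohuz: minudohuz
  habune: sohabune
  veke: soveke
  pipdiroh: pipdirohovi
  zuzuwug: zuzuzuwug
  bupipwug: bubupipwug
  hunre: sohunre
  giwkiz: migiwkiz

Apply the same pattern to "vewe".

sovewe

"vewe" ends in -e. The stems ending in -e (veke → soveke, hunre → sohunre, habune → sohabune) add the prefix so-.
So vewe → sovewe.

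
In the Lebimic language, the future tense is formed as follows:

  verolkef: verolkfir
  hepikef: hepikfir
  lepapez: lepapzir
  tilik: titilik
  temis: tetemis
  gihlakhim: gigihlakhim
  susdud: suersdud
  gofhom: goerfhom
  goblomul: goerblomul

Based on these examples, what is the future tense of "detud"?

gihlakhim and gofhom both end in -m yet inflect differently (gigihlakhim, goerfhom), so the final letter is not what conditions the rule; the last vowel is.
"detud" has last vowel 'u'. The stems whose last vowel is 'u' (susdud → suersdud, goblomul → goerblomul) insert -er- after the first vowel.
So detud → deertud.

deertud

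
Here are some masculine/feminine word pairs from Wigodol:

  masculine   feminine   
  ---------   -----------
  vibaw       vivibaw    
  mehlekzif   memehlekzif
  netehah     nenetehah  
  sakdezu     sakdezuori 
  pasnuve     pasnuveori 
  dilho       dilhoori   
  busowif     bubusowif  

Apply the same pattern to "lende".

"lende" ends in a vowel. The stems ending in a vowel (sakdezu → sakdezuori, pasnuve → pasnuveori, dilho → dilhoori) add -ori.
The other pattern: stems ending in a consonant repeat the first consonant+vowel as a prefix.
So lende → lendeori.

lendeori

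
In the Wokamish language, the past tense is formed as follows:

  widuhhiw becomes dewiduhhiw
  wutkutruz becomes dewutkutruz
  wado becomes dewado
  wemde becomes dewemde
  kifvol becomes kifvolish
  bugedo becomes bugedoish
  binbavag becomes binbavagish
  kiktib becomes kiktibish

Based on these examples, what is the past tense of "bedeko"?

bedekoish

wado and bugedo both end in -o yet inflect differently (dewado, bugedoish), so the final letter is not what conditions the rule; the first letter is.
"bedeko" begins with b-. The stems beginning with b- (bugedo → bugedoish, binbavag → binbavagish) add -ish.
So bedeko → bedekoish.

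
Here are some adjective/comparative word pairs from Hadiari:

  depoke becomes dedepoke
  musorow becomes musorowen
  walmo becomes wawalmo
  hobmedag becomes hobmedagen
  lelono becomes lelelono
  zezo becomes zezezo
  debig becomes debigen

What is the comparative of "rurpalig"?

rurpaligen

"rurpalig" ends in a consonant. The stems ending in a consonant (musorow → musorowen, debig → debigen, hobmedag → hobmedagen) add -en.
The other pattern: stems ending in a vowel repeat the first consonant+vowel as a prefix.
So rurpalig → rurpaligen.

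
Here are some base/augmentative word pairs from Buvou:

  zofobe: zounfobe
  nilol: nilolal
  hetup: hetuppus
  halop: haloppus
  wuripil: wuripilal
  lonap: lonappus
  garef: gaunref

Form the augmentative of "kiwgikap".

kiwgikappus

nilol and halop both have last vowel 'o' yet inflect differently (nilolal, haloppus), so the last vowel is not what conditions the rule; the final letter is.
"kiwgikap" ends in -p. The stems ending in -p (halop → haloppus, lonap → lonappus, hetup → hetuppus) double the final consonant and add -us.
So kiwgikap → kiwgikappus.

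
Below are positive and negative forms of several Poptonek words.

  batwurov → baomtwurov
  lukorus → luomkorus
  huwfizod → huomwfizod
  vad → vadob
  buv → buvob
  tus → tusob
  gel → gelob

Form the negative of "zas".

zasob

"zas" has 1 vowel. The stems with 1 vowel (vad → vadob, buv → buvob, tus → tusob) add -ob.
The other pattern: stems with 3 vowels insert -om- after the first vowel.
So zas → zasob.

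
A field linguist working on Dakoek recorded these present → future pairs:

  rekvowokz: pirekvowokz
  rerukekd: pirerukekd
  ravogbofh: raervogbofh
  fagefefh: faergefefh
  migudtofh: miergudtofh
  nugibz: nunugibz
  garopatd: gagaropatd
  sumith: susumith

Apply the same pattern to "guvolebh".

rekvowokz and nugibz both end in -z yet inflect differently (pirekvowokz, nunugibz), so the final letter is not what conditions the rule; the second-to-last letter is.
"guvolebh" has second-to-last letter 'b'. The one such stem in the data (nugibz → nunugibz) repeats the first consonant+vowel as a prefix (as do garopatd, sumith), so the same rule applies.
So guvolebh → guguvolebh.

guguvolebh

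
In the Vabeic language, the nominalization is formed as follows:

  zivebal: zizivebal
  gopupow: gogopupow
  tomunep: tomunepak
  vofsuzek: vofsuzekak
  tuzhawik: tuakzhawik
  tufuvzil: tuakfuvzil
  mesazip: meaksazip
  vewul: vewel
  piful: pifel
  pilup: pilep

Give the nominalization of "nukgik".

nuakkgik

"nukgik" has last vowel 'i'. The stems whose last vowel is 'i' (tuzhawik → tuakzhawik, tufuvzil → tuakfuvzil, mesazip → meaksazip) insert -ak- after the first vowel.
So nukgik → nuakkgik.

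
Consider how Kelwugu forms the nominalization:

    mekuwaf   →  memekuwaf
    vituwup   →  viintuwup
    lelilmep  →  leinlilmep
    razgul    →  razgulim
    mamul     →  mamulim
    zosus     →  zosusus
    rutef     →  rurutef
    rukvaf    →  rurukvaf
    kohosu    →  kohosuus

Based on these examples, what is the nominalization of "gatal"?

gatalim

"gatal" ends in -l. The stems ending in -l (razgul → razgulim, mamul → mamulim) add -im.
So gatal → gatalim.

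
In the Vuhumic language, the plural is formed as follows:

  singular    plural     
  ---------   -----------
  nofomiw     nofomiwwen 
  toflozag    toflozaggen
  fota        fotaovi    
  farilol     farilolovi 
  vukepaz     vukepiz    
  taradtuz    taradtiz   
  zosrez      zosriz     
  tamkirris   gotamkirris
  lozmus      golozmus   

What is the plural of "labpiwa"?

toflozag and fota both have last vowel 'a' yet inflect differently (toflozaggen, fotaovi), so the last vowel is not what conditions the rule; the final letter is.
"labpiwa" ends in -a. The one such stem in the data (fota → fotaovi) adds -ovi, so the same rule applies.
The other patterns: stems ending in -g or -w double the final consonant and add -en; stems ending in -z change the last vowel to 'i'; stems ending in -s add the prefix go-.
So labpiwa → labpiwaovi.

labpiwaovi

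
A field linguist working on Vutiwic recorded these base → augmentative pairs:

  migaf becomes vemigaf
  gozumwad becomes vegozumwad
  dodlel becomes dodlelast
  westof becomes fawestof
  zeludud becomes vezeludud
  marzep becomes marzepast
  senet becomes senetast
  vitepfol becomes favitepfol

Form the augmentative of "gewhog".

fagewhog

"gewhog" has last vowel 'o'. The stems whose last vowel is 'o' (vitepfol → favitepfol, westof → fawestof) add the prefix fa-.
The other patterns: stems whose last vowel is 'e' add -ast; stems whose last vowel is 'a' or 'u' add the prefix ve-.
So gewhog → fagewhog.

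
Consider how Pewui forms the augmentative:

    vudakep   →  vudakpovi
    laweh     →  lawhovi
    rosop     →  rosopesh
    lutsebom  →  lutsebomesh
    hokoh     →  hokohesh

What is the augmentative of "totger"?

totgrovi

vudakep and rosop both end in -p yet inflect differently (vudakpovi, rosopesh), so the final letter is not what conditions the rule; the last vowel is.
"totger" has last vowel 'e'. The stems whose last vowel is 'e' (vudakep → vudakpovi, laweh → lawhovi) delete the last vowel and add -ovi.
So totger → totgrovi.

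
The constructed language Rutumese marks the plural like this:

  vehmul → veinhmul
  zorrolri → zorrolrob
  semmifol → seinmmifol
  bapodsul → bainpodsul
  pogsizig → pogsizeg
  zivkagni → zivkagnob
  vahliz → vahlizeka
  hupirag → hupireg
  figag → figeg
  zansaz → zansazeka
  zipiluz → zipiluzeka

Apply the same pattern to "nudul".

nuindul

zivkagni and vahliz both have last vowel 'i' yet inflect differently (zivkagnob, vahlizeka), so the last vowel is not what conditions the rule; the final letter is.
"nudul" ends in -l. The stems ending in -l (bapodsul → bainpodsul, semmifol → seinmmifol, vehmul → veinhmul) insert -in- after the first vowel.
So nudul → nuindul.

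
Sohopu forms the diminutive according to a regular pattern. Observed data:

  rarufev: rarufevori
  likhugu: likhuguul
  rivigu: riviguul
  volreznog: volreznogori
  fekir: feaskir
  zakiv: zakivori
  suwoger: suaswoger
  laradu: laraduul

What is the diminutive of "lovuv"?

lovuvori

fekir and zakiv both have last vowel 'i' yet inflect differently (feaskir, zakivori), so the last vowel is not what conditions the rule; the final letter is.
"lovuv" ends in -v. The stems ending in -v (zakiv → zakivori, rarufev → rarufevori) add -ori.
So lovuv → lovuvori.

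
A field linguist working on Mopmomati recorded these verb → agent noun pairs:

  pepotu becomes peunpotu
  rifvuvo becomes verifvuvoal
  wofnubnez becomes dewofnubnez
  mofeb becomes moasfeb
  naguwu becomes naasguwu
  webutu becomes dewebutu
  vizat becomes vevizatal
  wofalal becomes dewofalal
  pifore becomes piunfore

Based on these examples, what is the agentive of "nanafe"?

"nanafe" begins with n-. The one such stem in the data (naguwu → naasguwu) inserts -as- after the first vowel (as does mofeb), so the same rule applies.
The other patterns: stems beginning with p- insert -un- after the first vowel; stems beginning with w- add the prefix de-; stems beginning with r- or v- add ve- … -al around the stem.
So nanafe → naasnafe.

naasnafe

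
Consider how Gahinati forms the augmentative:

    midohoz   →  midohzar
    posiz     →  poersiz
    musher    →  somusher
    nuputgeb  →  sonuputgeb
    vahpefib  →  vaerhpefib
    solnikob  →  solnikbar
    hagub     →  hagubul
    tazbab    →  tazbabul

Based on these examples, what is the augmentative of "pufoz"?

pufzar

tazbab and nuputgeb both end in -b yet inflect differently (tazbabul, sonuputgeb), so the final letter is not what conditions the rule; the last vowel is.
"pufoz" has last vowel 'o'. The stems whose last vowel is 'o' (solnikob → solnikbar, midohoz → midohzar) delete the last vowel and add -ar.
The other patterns: stems whose last vowel is 'a' or 'u' add -ul; stems whose last vowel is 'e' add the prefix so-; stems whose last vowel is 'i' insert -er- after the first vowel.
So pufoz → pufzar.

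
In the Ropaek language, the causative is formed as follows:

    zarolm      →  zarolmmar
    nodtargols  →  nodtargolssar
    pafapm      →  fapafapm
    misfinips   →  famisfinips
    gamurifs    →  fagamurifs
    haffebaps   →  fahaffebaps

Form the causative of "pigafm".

fapigafm

"pigafm" has second-to-last letter 'f'. The one such stem in the data (gamurifs → fagamurifs) adds the prefix fa-, so the same rule applies.
So pigafm → fapigafm.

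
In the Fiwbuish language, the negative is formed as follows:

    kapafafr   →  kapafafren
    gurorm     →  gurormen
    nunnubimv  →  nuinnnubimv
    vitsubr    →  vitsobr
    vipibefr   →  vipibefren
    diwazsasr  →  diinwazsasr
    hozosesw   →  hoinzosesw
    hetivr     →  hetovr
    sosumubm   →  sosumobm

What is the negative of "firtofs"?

firtofsen

vitsubr and diwazsasr both end in -r yet inflect differently (vitsobr, diinwazsasr), so the final letter is not what conditions the rule; the second-to-last letter is.
"firtofs" has second-to-last letter 'f'. The stems whose second-to-last letter is 'f' (kapafafr → kapafafren, vipibefr → vipibefren) add -en.
The other patterns: stems whose second-to-last letter is 'b' or 'v' change the last vowel to 'o'; stems whose second-to-last letter is 'm' or 's' insert -in- after the first vowel.
So firtofs → firtofsen.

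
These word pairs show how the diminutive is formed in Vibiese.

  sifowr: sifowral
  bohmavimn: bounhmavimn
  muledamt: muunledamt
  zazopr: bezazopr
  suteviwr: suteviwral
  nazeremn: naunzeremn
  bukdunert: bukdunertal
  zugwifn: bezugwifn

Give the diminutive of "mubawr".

bohmavimn and zugwifn both end in -n yet inflect differently (bounhmavimn, bezugwifn), so the final letter is not what conditions the rule; the second-to-last letter is.
"mubawr" has second-to-last letter 'w'. The stems whose second-to-last letter is 'w' (sifowr → sifowral, suteviwr → suteviwral) add -al.
The other patterns: stems whose second-to-last letter is 'm' insert -un- after the first vowel; stems whose second-to-last letter is 'f' or 'p' add the prefix be-.
So mubawr → mubawral.

mubawral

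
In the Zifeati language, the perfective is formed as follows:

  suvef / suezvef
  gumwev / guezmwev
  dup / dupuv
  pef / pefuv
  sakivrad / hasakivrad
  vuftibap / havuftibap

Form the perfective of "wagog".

waezgog

pef and suvef both end in -f yet inflect differently (pefuv, suezvef), so the final letter is not what conditions the rule; the number of vowels is.
"wagog" has 2 vowels. The stems with 2 vowels (suvef → suezvef, gumwev → guezmwev) insert -ez- after the first vowel.
The other patterns: stems with 1 vowel add -uv; stems with 3 vowels add the prefix ha-.
So wagog → waezgog.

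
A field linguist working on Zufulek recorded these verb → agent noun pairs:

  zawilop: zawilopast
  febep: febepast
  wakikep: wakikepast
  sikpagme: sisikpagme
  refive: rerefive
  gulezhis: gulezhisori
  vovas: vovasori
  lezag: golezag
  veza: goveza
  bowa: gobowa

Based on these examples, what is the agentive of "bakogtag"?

"bakogtag" ends in -g. The one such stem in the data (lezag → golezag) adds the prefix go-, so the same rule applies.
So bakogtag → gobakogtag.

gobakogtag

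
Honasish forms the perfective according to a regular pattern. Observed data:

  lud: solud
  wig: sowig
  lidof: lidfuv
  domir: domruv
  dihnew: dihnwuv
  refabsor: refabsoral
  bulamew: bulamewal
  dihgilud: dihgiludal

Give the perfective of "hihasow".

hihasowal

"hihasow" has 3 vowels. The stems with 3 vowels (refabsor → refabsoral, bulamew → bulamewal, dihgilud → dihgiludal) add -al.
The other patterns: stems with 1 vowel add the prefix so-; stems with 2 vowels delete the last vowel and add -uv.
So hihasow → hihasowal.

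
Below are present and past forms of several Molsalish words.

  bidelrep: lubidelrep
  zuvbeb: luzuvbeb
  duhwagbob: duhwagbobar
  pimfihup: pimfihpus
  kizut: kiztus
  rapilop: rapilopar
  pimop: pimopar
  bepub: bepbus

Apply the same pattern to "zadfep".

duhwagbob and bepub both end in -b yet inflect differently (duhwagbobar, bepbus), so the final letter is not what conditions the rule; the last vowel is.
"zadfep" has last vowel 'e'. The stems whose last vowel is 'e' (zuvbeb → luzuvbeb, bidelrep → lubidelrep) add the prefix lu-.
So zadfep → luzadfep.

luzadfep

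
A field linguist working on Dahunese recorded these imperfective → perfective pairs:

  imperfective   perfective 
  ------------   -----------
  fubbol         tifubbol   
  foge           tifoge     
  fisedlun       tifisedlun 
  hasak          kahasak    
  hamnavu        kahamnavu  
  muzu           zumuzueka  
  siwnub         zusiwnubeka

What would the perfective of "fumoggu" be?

hamnavu and muzu both end in -u yet inflect differently (kahamnavu, zumuzueka), so the final letter is not what conditions the rule; the first letter is.
"fumoggu" begins with f-. The stems beginning with f- (fubbol → tifubbol, foge → tifoge, fisedlun → tifisedlun) add the prefix ti-.
So fumoggu → tifumoggu.

tifumoggu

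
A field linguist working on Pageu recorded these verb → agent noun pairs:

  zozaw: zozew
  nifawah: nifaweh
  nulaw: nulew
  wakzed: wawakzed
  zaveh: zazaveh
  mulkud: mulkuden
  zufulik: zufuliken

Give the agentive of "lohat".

nifawah and zaveh both end in -h yet inflect differently (nifaweh, zazaveh), so the final letter is not what conditions the rule; the last vowel is.
"lohat" has last vowel 'a'. The stems whose last vowel is 'a' (zozaw → zozew, nifawah → nifaweh, nulaw → nulew) change the last vowel to 'e'.
So lohat → lohet.

lohet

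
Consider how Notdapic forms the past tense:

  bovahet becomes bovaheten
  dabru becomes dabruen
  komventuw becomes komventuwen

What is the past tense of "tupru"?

Every pair shown (bovahet → bovaheten, dabru → dabruen, komventuw → komventuwen) follows the same rule: add -en.
So tupru → tupruen.

tupruen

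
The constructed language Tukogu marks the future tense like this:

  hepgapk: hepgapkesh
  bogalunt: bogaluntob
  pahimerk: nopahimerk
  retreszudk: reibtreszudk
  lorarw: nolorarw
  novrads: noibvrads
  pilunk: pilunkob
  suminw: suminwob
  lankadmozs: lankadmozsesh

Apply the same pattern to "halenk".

retreszudk and pilunk both end in -k yet inflect differently (reibtreszudk, pilunkob), so the final letter is not what conditions the rule; the second-to-last letter is.
"halenk" has second-to-last letter 'n'. The stems whose second-to-last letter is 'n' (suminw → suminwob, bogalunt → bogaluntob, pilunk → pilunkob) add -ob.
So halenk → halenkob.

halenkob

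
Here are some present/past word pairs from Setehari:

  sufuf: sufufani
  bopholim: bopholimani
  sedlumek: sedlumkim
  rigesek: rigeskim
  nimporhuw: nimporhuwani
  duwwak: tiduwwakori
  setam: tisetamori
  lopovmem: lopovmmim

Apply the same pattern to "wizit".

wizitani

duwwak and rigesek both end in -k yet inflect differently (tiduwwakori, rigeskim), so the final letter is not what conditions the rule; the last vowel is.
"wizit" has last vowel 'i'. The one such stem in the data (bopholim → bopholimani) adds -ani, so the same rule applies.
The other patterns: stems whose last vowel is 'a' add ti- … -ori around the stem; stems whose last vowel is 'e' delete the last vowel and add -im.
So wizit → wizitani.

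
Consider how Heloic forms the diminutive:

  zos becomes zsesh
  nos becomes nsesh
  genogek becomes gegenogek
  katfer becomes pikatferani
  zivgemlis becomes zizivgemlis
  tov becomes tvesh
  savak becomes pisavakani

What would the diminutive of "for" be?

fresh

savak and genogek both end in -k yet inflect differently (pisavakani, gegenogek), so the final letter is not what conditions the rule; the number of vowels is.
"for" has 1 vowel. The stems with 1 vowel (nos → nsesh, zos → zsesh, tov → tvesh) delete the last vowel and add -esh.
So for → fresh.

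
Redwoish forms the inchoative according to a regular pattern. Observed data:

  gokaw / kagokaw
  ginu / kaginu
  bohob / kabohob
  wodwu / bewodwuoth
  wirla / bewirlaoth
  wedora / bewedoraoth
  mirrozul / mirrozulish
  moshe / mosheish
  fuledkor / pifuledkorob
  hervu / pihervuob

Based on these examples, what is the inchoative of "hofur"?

ginu and wodwu both end in -u yet inflect differently (kaginu, bewodwuoth), so the final letter is not what conditions the rule; the first letter is.
"hofur" begins with h-. The one such stem in the data (hervu → pihervuob) adds pi- … -ob around the stem, so the same rule applies.
The other patterns: stems beginning with b- or g- add the prefix ka-; stems beginning with w- add be- … -oth around the stem; stems beginning with m- add -ish.
So hofur → pihofurob.

pihofurob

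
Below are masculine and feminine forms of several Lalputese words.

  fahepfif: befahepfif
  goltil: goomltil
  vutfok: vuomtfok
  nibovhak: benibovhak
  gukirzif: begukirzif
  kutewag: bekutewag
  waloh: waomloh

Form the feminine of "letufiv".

beletufiv

vutfok and nibovhak both end in -k yet inflect differently (vuomtfok, benibovhak), so the final letter is not what conditions the rule; the number of vowels is.
"letufiv" has 3 vowels. The stems with 3 vowels (fahepfif → befahepfif, nibovhak → benibovhak, kutewag → bekutewag) add the prefix be-.
The other pattern: stems with 2 vowels insert -om- after the first vowel.
So letufiv → beletufiv.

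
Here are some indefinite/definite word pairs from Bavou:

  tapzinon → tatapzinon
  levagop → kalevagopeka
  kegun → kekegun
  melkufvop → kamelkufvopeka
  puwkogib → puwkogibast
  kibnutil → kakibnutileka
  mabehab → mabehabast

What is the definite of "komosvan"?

kokomosvan

puwkogib and kibnutil both have last vowel 'i' yet inflect differently (puwkogibast, kakibnutileka), so the last vowel is not what conditions the rule; the final letter is.
"komosvan" ends in -n. The stems ending in -n (tapzinon → tatapzinon, kegun → kekegun) repeat the first consonant+vowel as a prefix.
The other patterns: stems ending in -b add -ast; stems ending in -l or -p add ka- … -eka around the stem.
So komosvan → kokomosvan.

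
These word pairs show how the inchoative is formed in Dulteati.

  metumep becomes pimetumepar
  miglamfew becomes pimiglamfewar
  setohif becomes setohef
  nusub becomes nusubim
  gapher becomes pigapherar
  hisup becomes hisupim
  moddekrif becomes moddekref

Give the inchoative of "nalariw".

nalarew

hisup and metumep both end in -p yet inflect differently (hisupim, pimetumepar), so the final letter is not what conditions the rule; the last vowel is.
"nalariw" has last vowel 'i'. The stems whose last vowel is 'i' (setohif → setohef, moddekrif → moddekref) change the last vowel to 'e'.
The other patterns: stems whose last vowel is 'u' add -im; stems whose last vowel is 'e' add pi- … -ar around the stem.
So nalariw → nalarew.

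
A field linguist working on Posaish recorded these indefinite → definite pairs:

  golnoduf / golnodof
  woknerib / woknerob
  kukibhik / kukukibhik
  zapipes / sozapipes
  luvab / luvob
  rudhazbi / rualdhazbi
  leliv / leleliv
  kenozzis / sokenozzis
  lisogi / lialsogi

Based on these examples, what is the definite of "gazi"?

gaalzi

kukibhik and rudhazbi both have last vowel 'i' yet inflect differently (kukukibhik, rualdhazbi), so the last vowel is not what conditions the rule; the final letter is.
"gazi" ends in -i. The stems ending in -i (rudhazbi → rualdhazbi, lisogi → lialsogi) insert -al- after the first vowel.
So gazi → gaalzi.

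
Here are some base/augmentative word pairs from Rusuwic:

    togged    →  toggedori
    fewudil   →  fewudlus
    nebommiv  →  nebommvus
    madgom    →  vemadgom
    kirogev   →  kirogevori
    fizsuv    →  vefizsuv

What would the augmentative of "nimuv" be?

venimuv

nebommiv and kirogev both end in -v yet inflect differently (nebommvus, kirogevori), so the final letter is not what conditions the rule; the last vowel is.
"nimuv" has last vowel 'u'. The one such stem in the data (fizsuv → vefizsuv) adds the prefix ve-, so the same rule applies.
The other patterns: stems whose last vowel is 'i' delete the last vowel and add -us; stems whose last vowel is 'e' add -ori.
So nimuv → venimuv.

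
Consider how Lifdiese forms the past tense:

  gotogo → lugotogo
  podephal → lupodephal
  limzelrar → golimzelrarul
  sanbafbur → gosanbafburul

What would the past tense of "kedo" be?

"kedo" ends in -o. The one such stem in the data (gotogo → lugotogo) adds the prefix lu-, so the same rule applies.
The other pattern: stems ending in -r add go- … -ul around the stem.
So kedo → lukedo.

lukedo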